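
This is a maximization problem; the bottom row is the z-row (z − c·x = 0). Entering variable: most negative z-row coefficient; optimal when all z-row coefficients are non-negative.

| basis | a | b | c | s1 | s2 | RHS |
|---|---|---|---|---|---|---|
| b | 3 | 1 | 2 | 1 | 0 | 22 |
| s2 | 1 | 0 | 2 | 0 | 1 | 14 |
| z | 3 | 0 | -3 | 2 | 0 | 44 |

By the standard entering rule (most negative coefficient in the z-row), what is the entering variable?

Negative z-row entries: c: -3.
The most negative is -3 in column c, so c enters.

c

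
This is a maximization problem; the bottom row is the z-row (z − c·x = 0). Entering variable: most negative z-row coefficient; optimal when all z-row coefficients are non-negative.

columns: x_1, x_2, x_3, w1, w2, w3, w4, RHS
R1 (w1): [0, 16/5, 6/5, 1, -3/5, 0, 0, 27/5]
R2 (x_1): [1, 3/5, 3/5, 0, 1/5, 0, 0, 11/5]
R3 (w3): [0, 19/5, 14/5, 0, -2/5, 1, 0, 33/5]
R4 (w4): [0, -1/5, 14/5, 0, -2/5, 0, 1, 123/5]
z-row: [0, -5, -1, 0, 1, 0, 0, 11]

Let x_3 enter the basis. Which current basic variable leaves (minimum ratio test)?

w3

Column x_3 entries and ratios — w1: (27/5)/(6/5) = 9/2; x_1: (11/5)/(3/5) = 11/3; w3: (33/5)/(14/5) = 33/14; w4: (123/5)/(14/5) = 123/14.
Smallest ratio is 33/14 in the row of w3, so w3 leaves.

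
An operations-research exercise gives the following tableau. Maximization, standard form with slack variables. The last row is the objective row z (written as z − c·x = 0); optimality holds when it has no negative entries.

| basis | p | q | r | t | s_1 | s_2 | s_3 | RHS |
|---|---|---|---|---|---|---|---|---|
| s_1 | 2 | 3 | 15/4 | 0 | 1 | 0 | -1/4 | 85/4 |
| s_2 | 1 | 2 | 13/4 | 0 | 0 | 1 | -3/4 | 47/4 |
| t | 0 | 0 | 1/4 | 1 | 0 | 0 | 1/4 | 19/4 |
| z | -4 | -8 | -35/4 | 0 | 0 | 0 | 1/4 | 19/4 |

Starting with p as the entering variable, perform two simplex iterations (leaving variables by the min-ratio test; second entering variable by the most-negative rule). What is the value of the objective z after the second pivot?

207/4

Ratio test on column p — row 1: (85/4)/2 = 85/8; row 2: (47/4)/1 = 47/4; row 3: entry 0 ≤ 0. Minimum is 85/8 at row 1 (s_1 leaves); pivot element 2.
Pivot on row 1; the z-row RHS becomes 19/4 − (-4)·(85/8) = 189/4.
Next entering variable (most negative z-row entry -2): q.
Ratio test on column q — row 1: (85/8)/(3/2) = 85/12; row 2: (9/8)/(1/2) = 9/4; row 3: entry 0 ≤ 0. Minimum is 9/4 at row 2 (s_2 leaves); pivot element 1/2.
After the second pivot the z-row RHS is 189/4 − (-2)·(9/4) = 207/4.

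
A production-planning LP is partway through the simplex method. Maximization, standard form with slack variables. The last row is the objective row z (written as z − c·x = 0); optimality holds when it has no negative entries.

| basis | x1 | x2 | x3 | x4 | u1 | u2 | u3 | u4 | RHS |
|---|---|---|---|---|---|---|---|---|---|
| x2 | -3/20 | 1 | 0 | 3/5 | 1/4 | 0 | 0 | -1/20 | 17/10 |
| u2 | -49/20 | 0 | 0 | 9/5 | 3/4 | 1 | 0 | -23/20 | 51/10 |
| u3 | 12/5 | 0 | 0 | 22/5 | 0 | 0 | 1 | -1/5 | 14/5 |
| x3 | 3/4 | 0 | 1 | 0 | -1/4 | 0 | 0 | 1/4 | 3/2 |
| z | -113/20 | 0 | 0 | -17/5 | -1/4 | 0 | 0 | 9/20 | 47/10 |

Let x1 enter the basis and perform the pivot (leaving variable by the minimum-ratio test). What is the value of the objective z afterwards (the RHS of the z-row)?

271/24

Ratio test on column x1 — row 1: entry -3/20 ≤ 0; row 2: entry -49/20 ≤ 0; row 3: (14/5)/(12/5) = 7/6; row 4: (3/2)/(3/4) = 2. Minimum is 7/6 at row 3 (u3 leaves); pivot element 12/5.
Pivot on row 3; the z-row RHS becomes 47/10 − (-113/20)·(7/6) = 271/24.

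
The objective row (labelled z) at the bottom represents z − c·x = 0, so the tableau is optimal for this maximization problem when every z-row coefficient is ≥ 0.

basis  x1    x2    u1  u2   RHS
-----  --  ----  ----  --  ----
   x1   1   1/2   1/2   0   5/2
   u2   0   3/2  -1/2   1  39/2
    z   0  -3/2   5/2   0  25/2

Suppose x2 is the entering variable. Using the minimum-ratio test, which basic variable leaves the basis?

x1

Column x2 entries and ratios — x1: (5/2)/(1/2) = 5; u2: (39/2)/(3/2) = 13.
Smallest ratio is 5 in the row of x1, so x1 leaves.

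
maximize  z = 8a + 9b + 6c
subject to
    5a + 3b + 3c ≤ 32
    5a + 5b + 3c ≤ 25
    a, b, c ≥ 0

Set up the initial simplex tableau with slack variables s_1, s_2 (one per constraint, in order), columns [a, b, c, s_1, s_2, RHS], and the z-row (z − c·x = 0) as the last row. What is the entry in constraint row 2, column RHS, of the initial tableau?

The RHS of constraint 2 is b_2 = 25.

25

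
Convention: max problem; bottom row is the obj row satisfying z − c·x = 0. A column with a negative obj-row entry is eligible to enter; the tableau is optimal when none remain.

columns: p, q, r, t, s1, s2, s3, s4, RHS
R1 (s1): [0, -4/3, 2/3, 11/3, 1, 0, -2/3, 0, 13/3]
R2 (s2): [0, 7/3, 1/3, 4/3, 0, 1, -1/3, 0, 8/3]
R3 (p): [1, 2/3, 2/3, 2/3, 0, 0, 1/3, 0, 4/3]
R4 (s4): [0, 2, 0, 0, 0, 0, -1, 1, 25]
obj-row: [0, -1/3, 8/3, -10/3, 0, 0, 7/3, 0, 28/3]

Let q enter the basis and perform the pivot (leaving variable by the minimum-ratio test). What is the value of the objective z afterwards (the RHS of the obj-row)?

68/7

Ratio test on column q — row 1: entry -4/3 ≤ 0; row 2: (8/3)/(7/3) = 8/7; row 3: (4/3)/(2/3) = 2; row 4: 25/2 = 25/2. Minimum is 8/7 at row 2 (s2 leaves); pivot element 7/3.
Pivot on row 2; the obj-row RHS becomes 28/3 − (-1/3)·(8/7) = 68/7.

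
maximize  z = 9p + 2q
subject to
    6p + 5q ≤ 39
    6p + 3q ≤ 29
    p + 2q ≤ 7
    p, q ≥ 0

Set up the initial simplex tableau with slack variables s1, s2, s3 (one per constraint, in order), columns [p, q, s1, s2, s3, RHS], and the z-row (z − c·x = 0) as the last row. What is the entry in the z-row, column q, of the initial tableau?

The z-row carries the negated objective coefficients: the q entry is -2.

-2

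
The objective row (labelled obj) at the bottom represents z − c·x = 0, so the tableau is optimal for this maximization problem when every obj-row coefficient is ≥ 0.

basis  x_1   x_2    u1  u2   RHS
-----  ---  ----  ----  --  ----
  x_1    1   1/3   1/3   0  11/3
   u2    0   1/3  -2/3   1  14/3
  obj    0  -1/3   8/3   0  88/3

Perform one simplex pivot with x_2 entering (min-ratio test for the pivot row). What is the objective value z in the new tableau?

33

Ratio test on column x_2 — row 1: (11/3)/(1/3) = 11; row 2: (14/3)/(1/3) = 14. Minimum is 11 at row 1 (x_1 leaves); pivot element 1/3.
Pivot on row 1; the obj-row RHS becomes 88/3 − (-1/3)·11 = 33.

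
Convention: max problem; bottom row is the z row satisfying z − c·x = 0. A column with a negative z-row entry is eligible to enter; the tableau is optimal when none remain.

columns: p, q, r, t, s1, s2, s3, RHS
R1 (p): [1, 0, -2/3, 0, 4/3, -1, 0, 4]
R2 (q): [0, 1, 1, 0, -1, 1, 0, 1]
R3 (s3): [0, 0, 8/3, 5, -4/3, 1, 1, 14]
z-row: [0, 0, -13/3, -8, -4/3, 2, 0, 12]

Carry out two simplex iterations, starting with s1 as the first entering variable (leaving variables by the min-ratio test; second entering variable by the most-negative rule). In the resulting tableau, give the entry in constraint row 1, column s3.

Ratio test on column s1 — row 1: 4/(4/3) = 3; row 2: entry -1 ≤ 0; row 3: entry -4/3 ≤ 0. Minimum is 3 at row 1 (p leaves); pivot element 4/3.
Divide row 1 by 4/3; eliminate column s1 from the other rows.
Second iteration: most negative z-row entry is -8 in column t, so t enters.
Ratio test on column t — row 1: entry 0 ≤ 0; row 2: entry 0 ≤ 0; row 3: 18/5 = 18/5. Minimum is 18/5 at row 3 (s3 leaves); pivot element 5.
Divide row 3 by 5; eliminate column t from the other rows.
After both pivots, the entry at constraint row 1, column s3 is 0.

0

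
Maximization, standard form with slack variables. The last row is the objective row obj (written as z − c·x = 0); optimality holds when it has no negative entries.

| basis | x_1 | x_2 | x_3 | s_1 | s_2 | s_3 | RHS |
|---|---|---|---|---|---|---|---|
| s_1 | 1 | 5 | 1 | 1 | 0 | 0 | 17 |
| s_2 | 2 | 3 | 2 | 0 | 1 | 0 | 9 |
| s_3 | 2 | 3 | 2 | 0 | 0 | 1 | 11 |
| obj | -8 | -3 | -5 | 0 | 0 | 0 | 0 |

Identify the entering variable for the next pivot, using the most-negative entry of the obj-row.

Negative obj-row entries: x_1: -8, x_2: -3, x_3: -5.
The most negative is -8 in column x_1, so x_1 enters.

x_1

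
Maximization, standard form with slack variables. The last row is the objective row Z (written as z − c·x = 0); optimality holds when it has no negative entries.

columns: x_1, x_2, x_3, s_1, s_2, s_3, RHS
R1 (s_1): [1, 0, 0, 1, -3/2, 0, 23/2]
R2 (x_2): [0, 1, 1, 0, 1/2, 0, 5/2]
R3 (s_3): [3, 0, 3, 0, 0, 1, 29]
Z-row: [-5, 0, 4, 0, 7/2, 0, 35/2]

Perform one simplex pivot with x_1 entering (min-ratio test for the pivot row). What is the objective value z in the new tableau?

Ratio test on column x_1 — row 1: (23/2)/1 = 23/2; row 2: entry 0 ≤ 0; row 3: 29/3 = 29/3. Minimum is 29/3 at row 3 (s_3 leaves); pivot element 3.
Pivot on row 3; the Z-row RHS becomes 35/2 − (-5)·(29/3) = 395/6.

395/6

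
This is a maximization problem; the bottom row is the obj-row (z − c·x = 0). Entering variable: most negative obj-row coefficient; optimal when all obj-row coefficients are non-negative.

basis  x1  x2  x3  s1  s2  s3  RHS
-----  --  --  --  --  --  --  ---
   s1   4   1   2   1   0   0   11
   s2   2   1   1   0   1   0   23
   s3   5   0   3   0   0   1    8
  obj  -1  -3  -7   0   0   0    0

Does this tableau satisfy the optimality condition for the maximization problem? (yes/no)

The obj-row has a negative entry -7 in column x3, so it is not optimal.

no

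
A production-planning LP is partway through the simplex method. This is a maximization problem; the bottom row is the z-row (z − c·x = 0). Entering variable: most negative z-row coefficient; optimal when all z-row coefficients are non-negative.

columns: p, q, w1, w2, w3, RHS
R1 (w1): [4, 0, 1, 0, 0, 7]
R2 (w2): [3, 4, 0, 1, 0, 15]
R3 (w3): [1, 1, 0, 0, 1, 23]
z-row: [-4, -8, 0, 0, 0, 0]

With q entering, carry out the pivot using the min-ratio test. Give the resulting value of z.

30

Ratio test on column q — row 1: entry 0 ≤ 0; row 2: 15/4 = 15/4; row 3: 23/1 = 23. Minimum is 15/4 at row 2 (w2 leaves); pivot element 4.
Pivot on row 2; the z-row RHS becomes 0 − (-8)·(15/4) = 30.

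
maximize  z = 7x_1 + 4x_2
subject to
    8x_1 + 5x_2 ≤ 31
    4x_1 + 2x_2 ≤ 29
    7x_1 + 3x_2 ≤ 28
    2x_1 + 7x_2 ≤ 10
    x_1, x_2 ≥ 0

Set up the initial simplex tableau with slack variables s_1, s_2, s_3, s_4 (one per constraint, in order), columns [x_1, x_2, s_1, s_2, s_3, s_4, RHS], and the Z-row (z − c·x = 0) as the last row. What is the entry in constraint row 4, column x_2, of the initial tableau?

Constraint 4 has coefficient 7 on x_2.

7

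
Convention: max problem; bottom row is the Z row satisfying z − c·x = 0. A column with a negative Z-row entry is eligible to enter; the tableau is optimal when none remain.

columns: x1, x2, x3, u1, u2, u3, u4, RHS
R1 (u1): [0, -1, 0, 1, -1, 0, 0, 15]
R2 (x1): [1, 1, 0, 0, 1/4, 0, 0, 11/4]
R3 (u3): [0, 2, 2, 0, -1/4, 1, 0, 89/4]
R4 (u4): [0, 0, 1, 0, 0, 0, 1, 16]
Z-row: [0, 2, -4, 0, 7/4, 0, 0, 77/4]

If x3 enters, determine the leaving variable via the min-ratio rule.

Column x3 entries and ratios — u1: 0 ≤ 0, skip; x1: 0 ≤ 0, skip; u3: (89/4)/2 = 89/8; u4: 16/1 = 16.
Smallest ratio is 89/8 in the row of u3, so u3 leaves.

u3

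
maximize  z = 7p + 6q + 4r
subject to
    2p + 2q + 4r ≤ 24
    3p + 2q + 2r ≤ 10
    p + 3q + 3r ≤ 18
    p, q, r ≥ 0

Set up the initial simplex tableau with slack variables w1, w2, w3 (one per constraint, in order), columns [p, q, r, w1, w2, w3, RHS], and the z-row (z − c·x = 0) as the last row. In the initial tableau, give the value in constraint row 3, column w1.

0

Slack w1 belongs to constraint 1; its column is the unit vector e_1, so the entry in row 3 is 0.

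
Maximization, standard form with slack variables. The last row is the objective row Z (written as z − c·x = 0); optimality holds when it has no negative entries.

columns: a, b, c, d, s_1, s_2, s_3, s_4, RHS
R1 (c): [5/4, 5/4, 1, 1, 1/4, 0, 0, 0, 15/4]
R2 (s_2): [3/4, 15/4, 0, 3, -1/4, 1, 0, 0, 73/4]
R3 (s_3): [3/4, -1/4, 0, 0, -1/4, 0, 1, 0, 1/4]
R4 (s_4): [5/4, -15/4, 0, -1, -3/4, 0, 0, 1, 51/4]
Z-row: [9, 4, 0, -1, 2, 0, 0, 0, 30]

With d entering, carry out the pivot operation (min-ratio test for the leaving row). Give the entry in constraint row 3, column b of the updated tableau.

-1/4

Ratio test on column d — row 1: (15/4)/1 = 15/4; row 2: (73/4)/3 = 73/12; row 3: entry 0 ≤ 0; row 4: entry -1 ≤ 0. Minimum is 15/4 at row 1 (c leaves); pivot element 1.
Divide row 1 by 1; eliminate column d from the other rows.
Row 3 update in column b: -1/4 − 0·(5/4) = -1/4.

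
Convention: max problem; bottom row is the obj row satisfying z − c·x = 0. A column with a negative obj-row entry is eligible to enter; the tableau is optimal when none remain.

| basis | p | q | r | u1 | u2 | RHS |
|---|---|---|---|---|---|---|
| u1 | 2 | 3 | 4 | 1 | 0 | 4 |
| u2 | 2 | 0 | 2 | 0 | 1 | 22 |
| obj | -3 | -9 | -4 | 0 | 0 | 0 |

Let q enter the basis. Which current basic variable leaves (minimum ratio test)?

Column q entries and ratios — u1: 4/3 = 4/3; u2: 0 ≤ 0, skip.
Smallest ratio is 4/3 in the row of u1, so u1 leaves.

u1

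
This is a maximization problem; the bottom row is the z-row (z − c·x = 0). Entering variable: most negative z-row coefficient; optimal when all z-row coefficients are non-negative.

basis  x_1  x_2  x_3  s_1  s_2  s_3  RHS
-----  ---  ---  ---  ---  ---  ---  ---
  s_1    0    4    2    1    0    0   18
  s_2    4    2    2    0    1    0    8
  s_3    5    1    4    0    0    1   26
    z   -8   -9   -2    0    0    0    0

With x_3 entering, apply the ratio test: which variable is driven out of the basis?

s_2

Column x_3 entries and ratios — s_1: 18/2 = 9; s_2: 8/2 = 4; s_3: 26/4 = 13/2.
Smallest ratio is 4 in the row of s_2, so s_2 leaves.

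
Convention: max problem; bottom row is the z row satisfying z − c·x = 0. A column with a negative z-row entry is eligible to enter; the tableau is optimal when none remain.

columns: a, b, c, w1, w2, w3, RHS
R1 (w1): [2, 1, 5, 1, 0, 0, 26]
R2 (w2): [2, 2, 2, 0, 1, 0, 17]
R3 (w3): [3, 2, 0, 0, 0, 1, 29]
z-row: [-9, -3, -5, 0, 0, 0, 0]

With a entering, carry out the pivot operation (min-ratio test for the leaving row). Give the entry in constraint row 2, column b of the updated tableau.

1

Ratio test on column a — row 1: 26/2 = 13; row 2: 17/2 = 17/2; row 3: 29/3 = 29/3. Minimum is 17/2 at row 2 (w2 leaves); pivot element 2.
Divide row 2 by 2; eliminate column a from the other rows.
In the new row 2, the b entry is the old entry divided by the pivot: 2/2 = 1.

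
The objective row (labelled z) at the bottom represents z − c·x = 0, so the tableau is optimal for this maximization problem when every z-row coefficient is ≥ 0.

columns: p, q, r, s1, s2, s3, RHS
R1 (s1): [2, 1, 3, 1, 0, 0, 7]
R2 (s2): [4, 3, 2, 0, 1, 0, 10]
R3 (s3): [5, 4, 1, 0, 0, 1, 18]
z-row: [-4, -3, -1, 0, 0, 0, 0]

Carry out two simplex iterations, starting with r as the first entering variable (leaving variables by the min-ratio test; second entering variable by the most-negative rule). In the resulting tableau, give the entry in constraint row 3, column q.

Ratio test on column r — row 1: 7/3 = 7/3; row 2: 10/2 = 5; row 3: 18/1 = 18. Minimum is 7/3 at row 1 (s1 leaves); pivot element 3.
Divide row 1 by 3; eliminate column r from the other rows.
Second iteration: most negative z-row entry is -10/3 in column p, so p enters.
Ratio test on column p — row 1: (7/3)/(2/3) = 7/2; row 2: (16/3)/(8/3) = 2; row 3: (47/3)/(13/3) = 47/13. Minimum is 2 at row 2 (s2 leaves); pivot element 8/3.
Divide row 2 by 8/3; eliminate column p from the other rows.
After both pivots, the entry at constraint row 3, column q is -1/8.

-1/8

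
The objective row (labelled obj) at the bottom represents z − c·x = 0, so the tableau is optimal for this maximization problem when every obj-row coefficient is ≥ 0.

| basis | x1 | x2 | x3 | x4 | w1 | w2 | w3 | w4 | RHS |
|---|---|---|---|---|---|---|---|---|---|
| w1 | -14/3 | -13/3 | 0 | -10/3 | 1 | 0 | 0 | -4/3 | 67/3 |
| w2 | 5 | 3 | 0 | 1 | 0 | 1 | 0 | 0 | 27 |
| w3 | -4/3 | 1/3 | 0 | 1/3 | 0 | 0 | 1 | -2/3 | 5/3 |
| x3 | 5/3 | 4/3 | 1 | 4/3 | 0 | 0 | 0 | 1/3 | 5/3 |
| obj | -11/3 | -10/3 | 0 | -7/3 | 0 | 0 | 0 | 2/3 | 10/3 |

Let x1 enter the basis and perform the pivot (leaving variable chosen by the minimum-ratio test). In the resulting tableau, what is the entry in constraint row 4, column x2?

4/5

Ratio test on column x1 — row 1: entry -14/3 ≤ 0; row 2: 27/5 = 27/5; row 3: entry -4/3 ≤ 0; row 4: (5/3)/(5/3) = 1. Minimum is 1 at row 4 (x3 leaves); pivot element 5/3.
Divide row 4 by 5/3; eliminate column x1 from the other rows.
In the new row 4, the x2 entry is the old entry divided by the pivot: (4/3)/(5/3) = 4/5.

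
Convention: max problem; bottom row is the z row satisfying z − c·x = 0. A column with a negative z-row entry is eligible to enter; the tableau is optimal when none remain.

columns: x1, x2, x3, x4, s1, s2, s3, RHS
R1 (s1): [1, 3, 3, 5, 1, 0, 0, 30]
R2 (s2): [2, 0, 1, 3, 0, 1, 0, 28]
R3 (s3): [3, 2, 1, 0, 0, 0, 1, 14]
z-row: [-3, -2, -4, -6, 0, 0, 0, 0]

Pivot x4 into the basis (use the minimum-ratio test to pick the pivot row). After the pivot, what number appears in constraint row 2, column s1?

Ratio test on column x4 — row 1: 30/5 = 6; row 2: 28/3 = 28/3; row 3: entry 0 ≤ 0. Minimum is 6 at row 1 (s1 leaves); pivot element 5.
Divide row 1 by 5; eliminate column x4 from the other rows.
Row 2 update in column s1: 0 − 3·(1/5) = -3/5.

-3/5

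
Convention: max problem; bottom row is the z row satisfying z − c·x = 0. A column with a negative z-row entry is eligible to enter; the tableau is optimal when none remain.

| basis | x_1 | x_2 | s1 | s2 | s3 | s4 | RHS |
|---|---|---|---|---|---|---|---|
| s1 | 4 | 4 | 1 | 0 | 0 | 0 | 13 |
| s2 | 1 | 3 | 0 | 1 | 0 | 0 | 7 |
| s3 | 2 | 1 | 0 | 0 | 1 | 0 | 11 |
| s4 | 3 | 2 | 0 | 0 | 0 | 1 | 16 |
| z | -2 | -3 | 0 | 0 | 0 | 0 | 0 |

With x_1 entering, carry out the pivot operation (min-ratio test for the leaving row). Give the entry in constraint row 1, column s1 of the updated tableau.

Ratio test on column x_1 — row 1: 13/4 = 13/4; row 2: 7/1 = 7; row 3: 11/2 = 11/2; row 4: 16/3 = 16/3. Minimum is 13/4 at row 1 (s1 leaves); pivot element 4.
Divide row 1 by 4; eliminate column x_1 from the other rows.
In the new row 1, the s1 entry is the old entry divided by the pivot: 1/4 = 1/4.

1/4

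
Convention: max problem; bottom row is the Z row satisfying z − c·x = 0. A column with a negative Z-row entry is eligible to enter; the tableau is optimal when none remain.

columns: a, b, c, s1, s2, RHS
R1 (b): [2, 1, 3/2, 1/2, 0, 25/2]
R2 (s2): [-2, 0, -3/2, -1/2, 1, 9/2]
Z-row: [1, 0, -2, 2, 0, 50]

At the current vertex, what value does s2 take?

s2 is basic (row 2); its value is the RHS of that row, 9/2.

9/2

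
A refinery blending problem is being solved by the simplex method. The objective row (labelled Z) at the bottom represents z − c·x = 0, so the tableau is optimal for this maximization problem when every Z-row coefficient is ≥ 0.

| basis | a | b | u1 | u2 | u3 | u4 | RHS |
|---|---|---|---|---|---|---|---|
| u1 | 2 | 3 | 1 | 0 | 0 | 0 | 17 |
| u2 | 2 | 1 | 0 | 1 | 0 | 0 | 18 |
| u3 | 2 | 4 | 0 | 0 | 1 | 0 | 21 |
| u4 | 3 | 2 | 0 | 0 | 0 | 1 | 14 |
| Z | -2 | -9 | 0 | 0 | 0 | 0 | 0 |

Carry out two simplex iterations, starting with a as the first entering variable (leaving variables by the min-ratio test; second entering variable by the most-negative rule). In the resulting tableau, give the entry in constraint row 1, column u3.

Ratio test on column a — row 1: 17/2 = 17/2; row 2: 18/2 = 9; row 3: 21/2 = 21/2; row 4: 14/3 = 14/3. Minimum is 14/3 at row 4 (u4 leaves); pivot element 3.
Divide row 4 by 3; eliminate column a from the other rows.
Second iteration: most negative Z-row entry is -23/3 in column b, so b enters.
Ratio test on column b — row 1: (23/3)/(5/3) = 23/5; row 2: entry -1/3 ≤ 0; row 3: (35/3)/(8/3) = 35/8; row 4: (14/3)/(2/3) = 7. Minimum is 35/8 at row 3 (u3 leaves); pivot element 8/3.
Divide row 3 by 8/3; eliminate column b from the other rows.
After both pivots, the entry at constraint row 1, column u3 is -5/8.

-5/8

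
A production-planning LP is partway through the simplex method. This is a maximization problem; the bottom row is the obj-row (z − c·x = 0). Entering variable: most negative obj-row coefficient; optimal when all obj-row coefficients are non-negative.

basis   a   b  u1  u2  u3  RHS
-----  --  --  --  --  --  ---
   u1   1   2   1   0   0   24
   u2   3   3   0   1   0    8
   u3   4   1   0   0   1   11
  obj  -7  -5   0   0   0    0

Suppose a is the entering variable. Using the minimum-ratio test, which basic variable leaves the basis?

Column a entries and ratios — u1: 24/1 = 24; u2: 8/3 = 8/3; u3: 11/4 = 11/4.
Smallest ratio is 8/3 in the row of u2, so u2 leaves.

u2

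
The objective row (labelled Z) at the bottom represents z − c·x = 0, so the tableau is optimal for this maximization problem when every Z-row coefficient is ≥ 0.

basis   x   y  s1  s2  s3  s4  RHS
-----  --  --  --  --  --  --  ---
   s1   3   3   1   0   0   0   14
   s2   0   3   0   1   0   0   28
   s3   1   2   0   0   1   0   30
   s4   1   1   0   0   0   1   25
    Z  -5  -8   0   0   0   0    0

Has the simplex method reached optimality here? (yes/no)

no

The Z-row has a negative entry -8 in column y, so it is not optimal.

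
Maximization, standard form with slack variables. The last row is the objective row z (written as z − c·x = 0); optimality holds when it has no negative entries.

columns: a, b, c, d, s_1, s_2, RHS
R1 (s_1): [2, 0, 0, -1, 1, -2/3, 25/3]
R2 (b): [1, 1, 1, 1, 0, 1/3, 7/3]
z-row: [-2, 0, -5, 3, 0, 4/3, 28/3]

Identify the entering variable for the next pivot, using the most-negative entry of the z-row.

c

Negative z-row entries: a: -2, c: -5.
The most negative is -5 in column c, so c enters.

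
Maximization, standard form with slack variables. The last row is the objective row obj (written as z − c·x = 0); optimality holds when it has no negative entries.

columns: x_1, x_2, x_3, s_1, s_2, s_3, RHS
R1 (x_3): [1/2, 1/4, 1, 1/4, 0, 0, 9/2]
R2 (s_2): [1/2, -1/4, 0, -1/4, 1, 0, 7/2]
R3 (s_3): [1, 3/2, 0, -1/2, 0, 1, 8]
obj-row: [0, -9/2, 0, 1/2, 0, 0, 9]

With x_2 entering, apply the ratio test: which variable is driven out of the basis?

s_3

Column x_2 entries and ratios — x_3: (9/2)/(1/4) = 18; s_2: -1/4 ≤ 0, skip; s_3: 8/(3/2) = 16/3.
Smallest ratio is 16/3 in the row of s_3, so s_3 leaves.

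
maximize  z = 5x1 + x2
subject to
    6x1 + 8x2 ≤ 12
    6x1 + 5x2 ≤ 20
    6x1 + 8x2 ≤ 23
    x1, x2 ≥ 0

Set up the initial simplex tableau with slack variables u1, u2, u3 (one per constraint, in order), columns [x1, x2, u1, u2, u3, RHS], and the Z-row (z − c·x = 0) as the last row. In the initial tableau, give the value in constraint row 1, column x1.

Constraint 1 has coefficient 6 on x1.

6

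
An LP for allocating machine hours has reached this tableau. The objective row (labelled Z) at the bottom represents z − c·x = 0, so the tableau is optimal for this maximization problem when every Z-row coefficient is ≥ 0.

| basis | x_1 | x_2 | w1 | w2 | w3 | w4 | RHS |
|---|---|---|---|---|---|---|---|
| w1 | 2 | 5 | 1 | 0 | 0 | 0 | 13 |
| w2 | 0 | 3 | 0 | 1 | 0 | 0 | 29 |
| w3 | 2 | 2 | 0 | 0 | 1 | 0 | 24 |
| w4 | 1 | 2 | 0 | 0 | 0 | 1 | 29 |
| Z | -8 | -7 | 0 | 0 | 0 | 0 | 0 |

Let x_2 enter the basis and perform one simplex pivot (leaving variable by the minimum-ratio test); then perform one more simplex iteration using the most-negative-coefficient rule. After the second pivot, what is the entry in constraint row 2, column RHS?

29

Ratio test on column x_2 — row 1: 13/5 = 13/5; row 2: 29/3 = 29/3; row 3: 24/2 = 12; row 4: 29/2 = 29/2. Minimum is 13/5 at row 1 (w1 leaves); pivot element 5.
Divide row 1 by 5; eliminate column x_2 from the other rows.
Second iteration: most negative Z-row entry is -26/5 in column x_1, so x_1 enters.
Ratio test on column x_1 — row 1: (13/5)/(2/5) = 13/2; row 2: entry -6/5 ≤ 0; row 3: (94/5)/(6/5) = 47/3; row 4: (119/5)/(1/5) = 119. Minimum is 13/2 at row 1 (x_2 leaves); pivot element 2/5.
Divide row 1 by 2/5; eliminate column x_1 from the other rows.
After both pivots, the entry at constraint row 2, column RHS is 29.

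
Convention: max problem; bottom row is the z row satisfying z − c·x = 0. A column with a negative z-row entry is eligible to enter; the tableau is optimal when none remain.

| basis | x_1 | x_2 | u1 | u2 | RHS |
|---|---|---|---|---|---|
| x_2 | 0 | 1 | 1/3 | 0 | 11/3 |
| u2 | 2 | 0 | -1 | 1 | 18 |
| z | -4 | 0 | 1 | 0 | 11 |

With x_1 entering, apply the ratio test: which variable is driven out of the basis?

Column x_1 entries and ratios — x_2: 0 ≤ 0, skip; u2: 18/2 = 9.
Smallest ratio is 9 in the row of u2, so u2 leaves.

u2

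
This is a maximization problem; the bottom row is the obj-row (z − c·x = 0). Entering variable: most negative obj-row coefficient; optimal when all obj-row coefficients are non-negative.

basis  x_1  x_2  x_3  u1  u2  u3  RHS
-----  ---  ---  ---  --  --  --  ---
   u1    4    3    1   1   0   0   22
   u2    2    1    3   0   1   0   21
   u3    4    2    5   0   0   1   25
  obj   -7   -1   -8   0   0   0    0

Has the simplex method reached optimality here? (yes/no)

no

The obj-row has a negative entry -8 in column x_3, so it is not optimal.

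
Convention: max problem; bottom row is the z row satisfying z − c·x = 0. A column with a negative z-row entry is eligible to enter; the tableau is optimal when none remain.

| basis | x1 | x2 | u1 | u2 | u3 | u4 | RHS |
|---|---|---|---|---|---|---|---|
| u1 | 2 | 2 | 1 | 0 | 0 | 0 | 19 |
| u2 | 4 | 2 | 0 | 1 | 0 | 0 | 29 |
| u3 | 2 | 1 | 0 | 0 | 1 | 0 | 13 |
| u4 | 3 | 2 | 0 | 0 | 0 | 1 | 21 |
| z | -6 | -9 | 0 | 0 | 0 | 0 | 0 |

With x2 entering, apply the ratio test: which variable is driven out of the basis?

Column x2 entries and ratios — u1: 19/2 = 19/2; u2: 29/2 = 29/2; u3: 13/1 = 13; u4: 21/2 = 21/2.
Smallest ratio is 19/2 in the row of u1, so u1 leaves.

u1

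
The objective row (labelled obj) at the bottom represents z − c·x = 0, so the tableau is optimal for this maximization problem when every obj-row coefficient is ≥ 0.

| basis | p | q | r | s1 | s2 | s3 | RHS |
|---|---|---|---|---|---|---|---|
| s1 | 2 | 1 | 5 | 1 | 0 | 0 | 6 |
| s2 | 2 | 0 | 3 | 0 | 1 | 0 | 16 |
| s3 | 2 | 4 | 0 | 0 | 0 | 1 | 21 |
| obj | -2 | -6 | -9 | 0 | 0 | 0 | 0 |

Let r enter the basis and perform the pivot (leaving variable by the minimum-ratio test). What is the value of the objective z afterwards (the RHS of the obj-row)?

Ratio test on column r — row 1: 6/5 = 6/5; row 2: 16/3 = 16/3; row 3: entry 0 ≤ 0. Minimum is 6/5 at row 1 (s1 leaves); pivot element 5.
Pivot on row 1; the obj-row RHS becomes 0 − (-9)·(6/5) = 54/5.

54/5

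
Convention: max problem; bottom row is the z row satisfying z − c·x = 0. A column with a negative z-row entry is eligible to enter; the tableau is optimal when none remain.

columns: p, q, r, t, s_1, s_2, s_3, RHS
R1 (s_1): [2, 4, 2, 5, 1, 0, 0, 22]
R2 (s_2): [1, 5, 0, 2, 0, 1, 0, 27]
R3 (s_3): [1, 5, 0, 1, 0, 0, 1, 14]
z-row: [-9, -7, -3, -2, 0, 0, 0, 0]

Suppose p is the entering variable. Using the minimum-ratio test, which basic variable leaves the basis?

s_1

Column p entries and ratios — s_1: 22/2 = 11; s_2: 27/1 = 27; s_3: 14/1 = 14.
Smallest ratio is 11 in the row of s_1, so s_1 leaves.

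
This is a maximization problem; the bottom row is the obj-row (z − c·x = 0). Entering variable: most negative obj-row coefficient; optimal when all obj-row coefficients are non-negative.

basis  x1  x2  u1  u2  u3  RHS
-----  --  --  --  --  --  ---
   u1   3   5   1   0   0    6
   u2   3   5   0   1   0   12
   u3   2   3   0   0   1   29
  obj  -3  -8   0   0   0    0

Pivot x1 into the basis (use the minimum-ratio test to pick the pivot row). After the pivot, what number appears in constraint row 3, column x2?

-1/3

Ratio test on column x1 — row 1: 6/3 = 2; row 2: 12/3 = 4; row 3: 29/2 = 29/2. Minimum is 2 at row 1 (u1 leaves); pivot element 3.
Divide row 1 by 3; eliminate column x1 from the other rows.
Row 3 update in column x2: 3 − 2·(5/3) = -1/3.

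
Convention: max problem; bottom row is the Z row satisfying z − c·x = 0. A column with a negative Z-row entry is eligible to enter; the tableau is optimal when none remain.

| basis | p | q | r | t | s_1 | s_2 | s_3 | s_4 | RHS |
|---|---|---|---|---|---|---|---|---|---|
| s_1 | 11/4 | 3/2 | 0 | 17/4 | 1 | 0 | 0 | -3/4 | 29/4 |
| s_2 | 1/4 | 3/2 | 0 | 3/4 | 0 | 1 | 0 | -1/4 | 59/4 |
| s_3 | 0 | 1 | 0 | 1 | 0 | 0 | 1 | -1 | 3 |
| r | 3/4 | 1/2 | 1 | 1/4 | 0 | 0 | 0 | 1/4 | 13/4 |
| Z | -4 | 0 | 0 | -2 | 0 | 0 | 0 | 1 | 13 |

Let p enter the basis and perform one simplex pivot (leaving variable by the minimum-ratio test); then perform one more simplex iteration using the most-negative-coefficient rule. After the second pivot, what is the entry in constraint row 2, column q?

Ratio test on column p — row 1: (29/4)/(11/4) = 29/11; row 2: (59/4)/(1/4) = 59; row 3: entry 0 ≤ 0; row 4: (13/4)/(3/4) = 13/3. Minimum is 29/11 at row 1 (s_1 leaves); pivot element 11/4.
Divide row 1 by 11/4; eliminate column p from the other rows.
Second iteration: most negative Z-row entry is -1/11 in column s_4, so s_4 enters.
Ratio test on column s_4 — row 1: entry -3/11 ≤ 0; row 2: entry -2/11 ≤ 0; row 3: entry -1 ≤ 0; row 4: (14/11)/(5/11) = 14/5. Minimum is 14/5 at row 4 (r leaves); pivot element 5/11.
Divide row 4 by 5/11; eliminate column s_4 from the other rows.
After both pivots, the entry at constraint row 2, column q is 7/5.

7/5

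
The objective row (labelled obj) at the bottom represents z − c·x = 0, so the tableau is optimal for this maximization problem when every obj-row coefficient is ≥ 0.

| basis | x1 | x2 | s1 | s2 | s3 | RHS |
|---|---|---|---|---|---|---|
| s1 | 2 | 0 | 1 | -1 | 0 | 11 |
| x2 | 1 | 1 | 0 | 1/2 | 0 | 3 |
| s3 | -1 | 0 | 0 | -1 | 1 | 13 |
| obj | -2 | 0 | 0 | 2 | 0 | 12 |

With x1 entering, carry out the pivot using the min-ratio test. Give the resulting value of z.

18

Ratio test on column x1 — row 1: 11/2 = 11/2; row 2: 3/1 = 3; row 3: entry -1 ≤ 0. Minimum is 3 at row 2 (x2 leaves); pivot element 1.
Pivot on row 2; the obj-row RHS becomes 12 − (-2)·3 = 18.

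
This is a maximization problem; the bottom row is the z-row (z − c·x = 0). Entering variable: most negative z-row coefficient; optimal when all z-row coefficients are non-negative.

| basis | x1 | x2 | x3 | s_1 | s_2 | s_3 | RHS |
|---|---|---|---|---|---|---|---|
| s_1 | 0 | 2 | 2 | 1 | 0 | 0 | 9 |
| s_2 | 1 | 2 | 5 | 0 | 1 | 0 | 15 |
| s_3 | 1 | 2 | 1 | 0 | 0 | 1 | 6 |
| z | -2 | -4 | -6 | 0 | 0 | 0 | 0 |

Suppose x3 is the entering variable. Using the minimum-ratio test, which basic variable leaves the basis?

s_2

Column x3 entries and ratios — s_1: 9/2 = 9/2; s_2: 15/5 = 3; s_3: 6/1 = 6.
Smallest ratio is 3 in the row of s_2, so s_2 leaves.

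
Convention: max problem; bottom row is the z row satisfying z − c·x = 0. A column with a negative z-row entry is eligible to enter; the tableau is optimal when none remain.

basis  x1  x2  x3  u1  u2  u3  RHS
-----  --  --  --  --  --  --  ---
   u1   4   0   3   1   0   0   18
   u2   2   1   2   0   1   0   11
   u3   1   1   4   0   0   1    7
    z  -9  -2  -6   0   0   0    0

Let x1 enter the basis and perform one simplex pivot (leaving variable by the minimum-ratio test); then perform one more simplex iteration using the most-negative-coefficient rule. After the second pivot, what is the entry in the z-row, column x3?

7/4

Ratio test on column x1 — row 1: 18/4 = 9/2; row 2: 11/2 = 11/2; row 3: 7/1 = 7. Minimum is 9/2 at row 1 (u1 leaves); pivot element 4.
Divide row 1 by 4; eliminate column x1 from the other rows.
Second iteration: most negative z-row entry is -2 in column x2, so x2 enters.
Ratio test on column x2 — row 1: entry 0 ≤ 0; row 2: 2/1 = 2; row 3: (5/2)/1 = 5/2. Minimum is 2 at row 2 (u2 leaves); pivot element 1.
Divide row 2 by 1; eliminate column x2 from the other rows.
After both pivots, the entry at the z-row, column x3 is 7/4.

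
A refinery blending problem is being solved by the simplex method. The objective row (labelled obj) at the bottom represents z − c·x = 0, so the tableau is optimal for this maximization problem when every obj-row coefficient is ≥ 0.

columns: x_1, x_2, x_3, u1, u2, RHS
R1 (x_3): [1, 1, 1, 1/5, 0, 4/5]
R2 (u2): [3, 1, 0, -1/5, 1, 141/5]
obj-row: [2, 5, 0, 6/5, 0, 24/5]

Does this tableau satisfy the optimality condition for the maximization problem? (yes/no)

yes

Every obj-row coefficient is ≥ 0, so the tableau is optimal.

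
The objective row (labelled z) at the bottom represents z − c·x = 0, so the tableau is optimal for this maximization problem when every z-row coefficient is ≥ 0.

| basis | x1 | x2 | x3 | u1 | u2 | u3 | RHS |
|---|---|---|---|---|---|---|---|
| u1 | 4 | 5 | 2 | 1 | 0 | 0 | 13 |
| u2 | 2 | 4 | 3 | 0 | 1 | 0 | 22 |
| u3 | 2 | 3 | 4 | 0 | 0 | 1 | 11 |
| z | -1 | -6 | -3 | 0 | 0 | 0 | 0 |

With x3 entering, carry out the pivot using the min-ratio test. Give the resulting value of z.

Ratio test on column x3 — row 1: 13/2 = 13/2; row 2: 22/3 = 22/3; row 3: 11/4 = 11/4. Minimum is 11/4 at row 3 (u3 leaves); pivot element 4.
Pivot on row 3; the z-row RHS becomes 0 − (-3)·(11/4) = 33/4.

33/4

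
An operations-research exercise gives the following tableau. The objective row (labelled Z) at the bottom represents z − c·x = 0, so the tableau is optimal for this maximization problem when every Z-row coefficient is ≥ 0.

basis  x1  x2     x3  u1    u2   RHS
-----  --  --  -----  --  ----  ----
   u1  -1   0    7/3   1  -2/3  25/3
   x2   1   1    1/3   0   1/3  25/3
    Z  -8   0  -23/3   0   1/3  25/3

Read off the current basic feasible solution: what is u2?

0

u2 is not in the basis, so in the current basic feasible solution u2 = 0.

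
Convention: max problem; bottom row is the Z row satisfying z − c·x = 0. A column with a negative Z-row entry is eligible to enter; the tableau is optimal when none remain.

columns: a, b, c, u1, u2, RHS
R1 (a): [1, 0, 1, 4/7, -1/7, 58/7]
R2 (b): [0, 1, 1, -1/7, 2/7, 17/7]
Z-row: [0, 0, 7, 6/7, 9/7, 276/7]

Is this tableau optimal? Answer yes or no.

Every Z-row coefficient is ≥ 0, so the tableau is optimal.

yes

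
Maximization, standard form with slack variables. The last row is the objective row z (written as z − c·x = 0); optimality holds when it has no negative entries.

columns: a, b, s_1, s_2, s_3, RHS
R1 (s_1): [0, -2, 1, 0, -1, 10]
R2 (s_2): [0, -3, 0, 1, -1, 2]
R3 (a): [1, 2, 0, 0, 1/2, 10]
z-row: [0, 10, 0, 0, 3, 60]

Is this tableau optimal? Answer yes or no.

Every z-row coefficient is ≥ 0, so the tableau is optimal.

yes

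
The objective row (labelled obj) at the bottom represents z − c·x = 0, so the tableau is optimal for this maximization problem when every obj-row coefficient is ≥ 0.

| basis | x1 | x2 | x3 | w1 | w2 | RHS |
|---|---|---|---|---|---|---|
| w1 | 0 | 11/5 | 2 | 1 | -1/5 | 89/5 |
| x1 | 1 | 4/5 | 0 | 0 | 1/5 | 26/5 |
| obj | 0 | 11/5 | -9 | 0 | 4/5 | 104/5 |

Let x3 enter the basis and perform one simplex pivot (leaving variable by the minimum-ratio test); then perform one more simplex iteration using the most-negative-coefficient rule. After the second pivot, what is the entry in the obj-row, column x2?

25/2

Ratio test on column x3 — row 1: (89/5)/2 = 89/10; row 2: entry 0 ≤ 0. Minimum is 89/10 at row 1 (w1 leaves); pivot element 2.
Divide row 1 by 2; eliminate column x3 from the other rows.
Second iteration: most negative obj-row entry is -1/10 in column w2, so w2 enters.
Ratio test on column w2 — row 1: entry -1/10 ≤ 0; row 2: (26/5)/(1/5) = 26. Minimum is 26 at row 2 (x1 leaves); pivot element 1/5.
Divide row 2 by 1/5; eliminate column w2 from the other rows.
After both pivots, the entry at the obj-row, column x2 is 25/2.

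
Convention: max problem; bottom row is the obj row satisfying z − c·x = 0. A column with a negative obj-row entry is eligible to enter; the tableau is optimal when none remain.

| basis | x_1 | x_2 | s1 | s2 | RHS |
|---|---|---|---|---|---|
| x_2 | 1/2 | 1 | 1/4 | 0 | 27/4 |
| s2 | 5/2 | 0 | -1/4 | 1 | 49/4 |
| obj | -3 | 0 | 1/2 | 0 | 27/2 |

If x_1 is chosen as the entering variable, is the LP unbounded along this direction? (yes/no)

no

Column x_1 has positive entries in row(s) 1, 2, so the ratio test bounds it — not unbounded.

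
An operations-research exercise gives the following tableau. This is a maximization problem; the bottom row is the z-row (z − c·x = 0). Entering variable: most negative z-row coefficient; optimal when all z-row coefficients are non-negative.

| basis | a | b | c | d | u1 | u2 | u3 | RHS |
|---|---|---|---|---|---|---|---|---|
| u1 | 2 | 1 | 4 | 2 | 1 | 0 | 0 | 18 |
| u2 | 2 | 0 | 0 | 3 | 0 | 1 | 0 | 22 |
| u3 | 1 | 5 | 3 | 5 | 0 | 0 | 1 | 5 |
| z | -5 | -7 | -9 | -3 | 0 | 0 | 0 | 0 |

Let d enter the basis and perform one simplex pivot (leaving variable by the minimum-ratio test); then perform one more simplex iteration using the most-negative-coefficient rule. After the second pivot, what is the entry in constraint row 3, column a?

Ratio test on column d — row 1: 18/2 = 9; row 2: 22/3 = 22/3; row 3: 5/5 = 1. Minimum is 1 at row 3 (u3 leaves); pivot element 5.
Divide row 3 by 5; eliminate column d from the other rows.
Second iteration: most negative z-row entry is -36/5 in column c, so c enters.
Ratio test on column c — row 1: 16/(14/5) = 40/7; row 2: entry -9/5 ≤ 0; row 3: 1/(3/5) = 5/3. Minimum is 5/3 at row 3 (d leaves); pivot element 3/5.
Divide row 3 by 3/5; eliminate column c from the other rows.
After both pivots, the entry at constraint row 3, column a is 1/3.

1/3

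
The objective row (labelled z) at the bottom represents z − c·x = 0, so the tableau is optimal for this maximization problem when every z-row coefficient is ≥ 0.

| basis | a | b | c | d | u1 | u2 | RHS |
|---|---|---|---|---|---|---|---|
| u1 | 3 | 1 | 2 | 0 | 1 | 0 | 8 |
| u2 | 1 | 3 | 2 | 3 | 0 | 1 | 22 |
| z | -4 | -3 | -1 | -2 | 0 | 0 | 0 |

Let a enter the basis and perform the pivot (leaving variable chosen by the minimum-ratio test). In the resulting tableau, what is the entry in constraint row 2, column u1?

-1/3

Ratio test on column a — row 1: 8/3 = 8/3; row 2: 22/1 = 22. Minimum is 8/3 at row 1 (u1 leaves); pivot element 3.
Divide row 1 by 3; eliminate column a from the other rows.
Row 2 update in column u1: 0 − 1·(1/3) = -1/3.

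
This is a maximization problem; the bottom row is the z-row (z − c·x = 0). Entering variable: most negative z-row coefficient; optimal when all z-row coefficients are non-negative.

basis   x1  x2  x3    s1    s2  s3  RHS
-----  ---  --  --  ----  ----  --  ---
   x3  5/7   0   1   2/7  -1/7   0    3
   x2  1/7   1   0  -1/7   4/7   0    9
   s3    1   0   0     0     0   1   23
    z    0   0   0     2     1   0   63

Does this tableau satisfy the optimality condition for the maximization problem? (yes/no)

Every z-row coefficient is ≥ 0, so the tableau is optimal.

yes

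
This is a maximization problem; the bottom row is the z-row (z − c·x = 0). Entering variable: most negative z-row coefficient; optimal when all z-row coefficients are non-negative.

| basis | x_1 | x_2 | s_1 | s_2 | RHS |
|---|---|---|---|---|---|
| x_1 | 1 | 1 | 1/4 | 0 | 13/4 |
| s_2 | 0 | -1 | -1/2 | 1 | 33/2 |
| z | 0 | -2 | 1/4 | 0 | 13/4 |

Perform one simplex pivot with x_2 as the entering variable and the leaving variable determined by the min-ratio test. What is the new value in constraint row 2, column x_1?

Ratio test on column x_2 — row 1: (13/4)/1 = 13/4; row 2: entry -1 ≤ 0. Minimum is 13/4 at row 1 (x_1 leaves); pivot element 1.
Divide row 1 by 1; eliminate column x_2 from the other rows.
Row 2 update in column x_1: 0 − (-1)·1 = 1.

1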